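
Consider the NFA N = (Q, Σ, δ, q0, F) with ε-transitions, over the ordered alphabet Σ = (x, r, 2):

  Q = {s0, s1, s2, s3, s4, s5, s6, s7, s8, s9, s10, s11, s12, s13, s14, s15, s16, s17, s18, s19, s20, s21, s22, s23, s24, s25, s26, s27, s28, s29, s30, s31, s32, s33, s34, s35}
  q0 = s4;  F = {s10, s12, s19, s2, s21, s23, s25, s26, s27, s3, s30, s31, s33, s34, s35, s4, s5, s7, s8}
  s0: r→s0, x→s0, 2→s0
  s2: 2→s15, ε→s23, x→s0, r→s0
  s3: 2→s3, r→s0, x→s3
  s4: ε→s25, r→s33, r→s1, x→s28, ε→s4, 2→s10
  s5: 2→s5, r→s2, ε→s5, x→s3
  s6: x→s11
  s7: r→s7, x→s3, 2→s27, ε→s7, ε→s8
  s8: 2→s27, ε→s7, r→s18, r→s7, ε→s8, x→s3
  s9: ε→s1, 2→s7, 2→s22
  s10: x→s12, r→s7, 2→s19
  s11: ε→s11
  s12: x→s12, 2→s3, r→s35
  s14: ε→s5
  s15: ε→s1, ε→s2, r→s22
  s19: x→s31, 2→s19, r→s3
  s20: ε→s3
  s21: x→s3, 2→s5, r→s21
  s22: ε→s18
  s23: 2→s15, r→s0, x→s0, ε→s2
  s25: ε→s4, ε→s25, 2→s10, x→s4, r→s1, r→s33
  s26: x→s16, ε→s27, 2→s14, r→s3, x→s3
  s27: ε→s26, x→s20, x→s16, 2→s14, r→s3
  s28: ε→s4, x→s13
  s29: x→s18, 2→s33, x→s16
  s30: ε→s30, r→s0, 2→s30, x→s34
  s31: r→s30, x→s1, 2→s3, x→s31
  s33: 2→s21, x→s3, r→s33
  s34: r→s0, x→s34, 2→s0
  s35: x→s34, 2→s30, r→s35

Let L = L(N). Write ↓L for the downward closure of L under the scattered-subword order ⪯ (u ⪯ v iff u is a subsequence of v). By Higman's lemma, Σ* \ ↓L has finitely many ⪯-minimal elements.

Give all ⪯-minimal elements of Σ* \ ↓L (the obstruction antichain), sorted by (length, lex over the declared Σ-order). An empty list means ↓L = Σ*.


|Q|=36, |F|=19, |δ|=96 (22 ε).
min D↑ (16 st, q0=0, F={8}): 0:x→0,r→1,2→2 1:x→3,r→1,2→4 2:x→5,r→6,2→7 3:x→3,r→8,2→3 4:x→3,r→4,2→9 5:x→5,r→10,2→3 6:x→3,r→6,2→11 7:x→12,r→3,2→7 8:x→8,r→8,2→8 9:x→3,r→13,2→9 10:x→14,r→10,2→15 11:x→3,r→3,2→9 12:x→12,r→15,2→3 13:x→8,r→8,2→13 14:x→14,r→8,2→8 15:x→14,r→8,2→15 (ε-aug+det+¬).
'rxr': |S_i|=[29, 21, 5, 1] end={s0} rej; 3/3 single-dels accept.
'2x2r': N↓-sim [29, 24, 10, 4, 1] end={s0} rej; 4/4 del acc.
'22rr': |S_i|=[29, 24, 18, 10, 3] end={s0,s18,s22} — reject; 4/4 del acc.
'r22rx': N↓-sim [29, 21, 17, 12, 7, 1] end={s0} ∉↓L; 5/5 del acc.
'2xrx2': N↓-sim [29, 24, 10, 4, 2, 1] end={s0} rej; 5/5 del acc.
5 obstructions.

A = [rxr, 2x2r, 22rr, r22rx, 2xrx2].


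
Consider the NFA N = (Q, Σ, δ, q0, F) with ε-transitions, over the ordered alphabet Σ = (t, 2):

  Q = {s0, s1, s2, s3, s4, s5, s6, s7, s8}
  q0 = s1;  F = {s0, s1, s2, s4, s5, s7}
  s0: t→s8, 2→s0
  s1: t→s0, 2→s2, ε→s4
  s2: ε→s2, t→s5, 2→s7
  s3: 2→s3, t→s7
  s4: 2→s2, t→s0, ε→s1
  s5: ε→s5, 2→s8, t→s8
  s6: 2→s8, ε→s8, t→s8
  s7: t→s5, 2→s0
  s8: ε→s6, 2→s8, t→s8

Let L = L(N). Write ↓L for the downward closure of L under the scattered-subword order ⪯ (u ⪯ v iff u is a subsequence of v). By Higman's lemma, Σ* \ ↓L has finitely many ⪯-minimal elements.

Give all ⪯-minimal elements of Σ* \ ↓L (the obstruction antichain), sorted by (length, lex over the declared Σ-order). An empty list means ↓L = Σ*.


A = [tt, 2t2, 222t].

|Q|=9, |F|=6, |δ|=24 (6 ε).
min D↑ (6 st, q0=0, F={3}): 0:t→1,2→2 1:t→3,2→1 2:t→4,2→5 3:t→3,2→3 4:t→3,2→3 5:t→4,2→1 (ε-aug+det+¬).
'tt': run [8, 4, 2] end={s6,s8} — reject; 2/2 single-dels accept.
'2t2': |S_i|=[8, 6, 3, 2] end={s6,s8} ∉↓L; 3/3 deletions ∈↓L.
'222t': N↓-sim [8, 6, 5, 3, 2] end={s6,s8} rej; 4/4 deletions ∈↓L.
3 minimals (antichain).


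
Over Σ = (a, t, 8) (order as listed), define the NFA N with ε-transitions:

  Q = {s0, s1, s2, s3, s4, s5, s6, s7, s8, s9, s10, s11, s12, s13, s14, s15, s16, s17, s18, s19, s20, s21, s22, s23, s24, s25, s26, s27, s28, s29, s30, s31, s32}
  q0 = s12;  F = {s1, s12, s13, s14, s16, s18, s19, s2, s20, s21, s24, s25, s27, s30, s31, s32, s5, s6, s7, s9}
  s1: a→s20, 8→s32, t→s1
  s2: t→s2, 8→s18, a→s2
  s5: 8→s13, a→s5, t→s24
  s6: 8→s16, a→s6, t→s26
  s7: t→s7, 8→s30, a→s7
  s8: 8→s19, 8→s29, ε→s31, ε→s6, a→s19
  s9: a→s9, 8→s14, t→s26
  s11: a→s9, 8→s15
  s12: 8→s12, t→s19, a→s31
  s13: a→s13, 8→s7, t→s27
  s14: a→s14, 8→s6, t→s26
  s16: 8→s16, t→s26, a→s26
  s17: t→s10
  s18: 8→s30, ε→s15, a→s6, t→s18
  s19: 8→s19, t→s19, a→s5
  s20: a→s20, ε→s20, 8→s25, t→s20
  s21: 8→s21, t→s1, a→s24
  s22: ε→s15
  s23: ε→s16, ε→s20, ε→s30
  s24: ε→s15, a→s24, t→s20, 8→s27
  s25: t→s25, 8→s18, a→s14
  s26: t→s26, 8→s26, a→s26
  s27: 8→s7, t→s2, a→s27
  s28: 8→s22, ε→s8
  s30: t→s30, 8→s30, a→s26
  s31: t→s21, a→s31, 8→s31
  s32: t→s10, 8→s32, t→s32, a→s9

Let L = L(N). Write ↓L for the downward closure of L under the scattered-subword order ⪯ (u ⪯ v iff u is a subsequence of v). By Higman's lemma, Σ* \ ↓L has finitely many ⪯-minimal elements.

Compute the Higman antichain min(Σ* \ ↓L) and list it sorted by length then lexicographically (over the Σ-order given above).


|Q|=33, |F|=20, |δ|=81 (10 ε).
min D↑ (21 st, q0=0, F={18}): 0:a→1,t→2,8→0 1:a→1,t→3,8→1 2:a→4,t→2,8→2 3:a→5,t→6,8→3 4:a→4,t→5,8→7 5:a→5,t→8,8→9 6:a→8,t→6,8→10 7:a→7,t→9,8→11 8:a→8,t→8,8→12 9:a→9,t→13,8→11 10:a→14,t→10,8→10 11:a→11,t→11,8→15 12:a→16,t→12,8→17 13:a→13,t→13,8→17 14:a→14,t→18,8→16 15:a→18,t→15,8→15 16:a→16,t→18,8→19 17:a→19,t→17,8→15 18:a→18,t→18,8→18 19:a→19,t→18,8→20 20:a→18,t→18,8→20 (ε-aug+det+¬).
'att8at': run [23, 21, 18, 15, 11, 5, 1] end={s26} — reject; 6/6 single-dels accept.
'ta888a': N↓-sim [23, 21, 16, 12, 7, 3, 1] end={s26} — reject; 6/6 del acc.
2 words, ⪯-incomp.

min(Σ*\↓L) = [att8at, ta888a].


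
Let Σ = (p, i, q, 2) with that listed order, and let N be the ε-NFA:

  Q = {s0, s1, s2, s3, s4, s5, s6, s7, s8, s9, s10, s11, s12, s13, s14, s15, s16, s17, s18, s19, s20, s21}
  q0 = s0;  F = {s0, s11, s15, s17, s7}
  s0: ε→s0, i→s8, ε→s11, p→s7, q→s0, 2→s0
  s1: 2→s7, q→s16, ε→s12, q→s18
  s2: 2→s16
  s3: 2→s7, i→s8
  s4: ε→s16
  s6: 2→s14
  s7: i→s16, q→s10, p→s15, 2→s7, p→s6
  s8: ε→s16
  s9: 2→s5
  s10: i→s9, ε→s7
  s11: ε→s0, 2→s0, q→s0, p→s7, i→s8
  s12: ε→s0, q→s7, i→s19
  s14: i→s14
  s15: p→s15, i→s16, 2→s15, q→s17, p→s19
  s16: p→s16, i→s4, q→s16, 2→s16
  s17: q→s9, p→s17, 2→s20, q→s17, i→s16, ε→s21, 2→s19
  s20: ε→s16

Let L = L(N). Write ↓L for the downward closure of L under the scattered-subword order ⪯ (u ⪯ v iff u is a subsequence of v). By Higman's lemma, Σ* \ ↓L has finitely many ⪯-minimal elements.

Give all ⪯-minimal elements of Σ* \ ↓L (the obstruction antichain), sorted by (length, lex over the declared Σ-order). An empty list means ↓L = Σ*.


A = [i, ppq2].

|Q|=22, |F|=5, |δ|=50 (10 ε).
min D↑ (5 st, q0=0, F={2}): 0:p→1,i→2,q→0,2→0 1:p→3,i→2,q→1,2→1 2:p→2,i→2,q→2,2→2 3:p→3,i→2,q→4,2→3 4:p→4,i→2,q→4,2→2 [Hopcroft].
'i': run [16, 6] end={s14,s16,s4,s5,s8,s9} ∉↓L; 1/1 del acc.
'ppq2': N↓-sim [16, 13, 11, 8, 5] end={s16,s19,s20,s4,s5} ∉↓L; 4/4 single-dels accept.
2 words, ⪯-incomp.


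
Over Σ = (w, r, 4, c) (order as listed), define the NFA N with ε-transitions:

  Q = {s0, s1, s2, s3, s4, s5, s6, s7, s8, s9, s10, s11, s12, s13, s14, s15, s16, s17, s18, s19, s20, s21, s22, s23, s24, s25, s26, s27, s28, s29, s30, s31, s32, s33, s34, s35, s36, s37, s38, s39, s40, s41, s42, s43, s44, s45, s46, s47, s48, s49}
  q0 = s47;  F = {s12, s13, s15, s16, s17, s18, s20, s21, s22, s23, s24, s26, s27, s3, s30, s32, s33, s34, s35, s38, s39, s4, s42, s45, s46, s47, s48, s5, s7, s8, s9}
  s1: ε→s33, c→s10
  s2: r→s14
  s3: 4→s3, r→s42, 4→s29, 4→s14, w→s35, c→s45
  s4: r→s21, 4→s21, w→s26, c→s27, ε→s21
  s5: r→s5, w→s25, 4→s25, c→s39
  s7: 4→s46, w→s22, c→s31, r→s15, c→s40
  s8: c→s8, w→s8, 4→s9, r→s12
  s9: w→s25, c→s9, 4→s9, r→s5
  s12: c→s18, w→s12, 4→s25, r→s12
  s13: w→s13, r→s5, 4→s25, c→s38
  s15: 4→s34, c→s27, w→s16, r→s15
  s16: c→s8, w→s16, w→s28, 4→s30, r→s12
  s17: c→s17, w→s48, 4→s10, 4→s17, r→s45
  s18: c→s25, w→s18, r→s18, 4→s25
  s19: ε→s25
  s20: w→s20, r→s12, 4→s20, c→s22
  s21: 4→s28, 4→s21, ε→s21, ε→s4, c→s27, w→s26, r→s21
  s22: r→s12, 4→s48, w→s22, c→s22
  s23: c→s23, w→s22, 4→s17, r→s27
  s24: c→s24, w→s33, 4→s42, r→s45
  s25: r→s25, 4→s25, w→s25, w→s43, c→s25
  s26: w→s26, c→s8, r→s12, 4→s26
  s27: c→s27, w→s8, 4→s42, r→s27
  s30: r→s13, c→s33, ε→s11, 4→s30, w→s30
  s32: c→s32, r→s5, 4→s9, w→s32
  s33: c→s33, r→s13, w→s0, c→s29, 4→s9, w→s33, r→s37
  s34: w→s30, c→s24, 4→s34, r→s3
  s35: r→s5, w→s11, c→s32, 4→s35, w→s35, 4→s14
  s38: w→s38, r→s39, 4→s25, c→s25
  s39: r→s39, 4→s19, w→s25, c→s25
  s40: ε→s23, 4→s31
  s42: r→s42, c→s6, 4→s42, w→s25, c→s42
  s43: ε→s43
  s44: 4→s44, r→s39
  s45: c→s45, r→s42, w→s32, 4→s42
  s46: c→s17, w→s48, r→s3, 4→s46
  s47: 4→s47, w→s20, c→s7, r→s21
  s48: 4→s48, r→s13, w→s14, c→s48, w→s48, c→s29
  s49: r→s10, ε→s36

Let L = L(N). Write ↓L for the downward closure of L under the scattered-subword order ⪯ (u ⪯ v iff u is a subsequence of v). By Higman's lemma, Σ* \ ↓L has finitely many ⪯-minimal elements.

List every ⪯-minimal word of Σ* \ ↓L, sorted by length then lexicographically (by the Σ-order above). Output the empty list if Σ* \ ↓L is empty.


|Q|=50, |F|=31, |δ|=158 (9 ε).
min D↑ (31 st, q0=0, F={11}): 0:w→1,r→2,4→0,c→3 1:w→1,r→4,4→1,c→5 2:w→6,r→2,4→2,c→7 3:w→5,r→8,4→9,c→10 4:w→4,r→4,4→11,c→12 5:w→5,r→4,4→13,c→5 6:w→6,r→4,4→6,c→14 7:w→14,r→7,4→15,c→7 8:w→16,r→8,4→17,c→7 9:w→13,r→18,4→9,c→19 10:w→5,r→7,4→19,c→10 11:w→11,r→11,4→11,c→11 12:w→12,r→12,4→11,c→11 13:w→13,r→20,4→13,c→13 14:w→14,r→4,4→21,c→14 15:w→11,r→15,4→15,c→15 16:w→16,r→4,4→22,c→14 17:w→22,r→18,4→17,c→23 18:w→24,r→15,4→18,c→25 19:w→13,r→25,4→19,c→19 20:w→20,r→26,4→11,c→27 21:w→11,r→26,4→21,c→21 22:w→22,r→20,4→22,c→28 23:w→28,r→25,4→15,c→23 24:w→24,r→26,4→24,c→29 25:w→29,r→15,4→15,c→25 26:w→11,r→26,4→11,c→30 27:w→27,r→30,4→11,c→11 28:w→28,r→20,4→21,c→28 29:w→29,r→26,4→21,c→29 30:w→11,r→30,4→11,c→11 (ε-aug+det+¬).
'wr4': |S_i|=[44, 26, 10, 3] end={s19,s25,s43} ∉↓L; 3/3 deletions ∈↓L.
'wrcc': run [44, 26, 10, 6, 2] end={s25,s43} ∉↓L; 4/4 del acc.
'rc4w': N↓-sim [44, 33, 21, 8, 2] end={s25,s43} rej; 4/4 deletions ∈↓L.
'c4rrw': N↓-sim [44, 39, 28, 18, 7, 2] end={s25,s43} rej; 5/5 del acc.
'ccr4w': N↓-sim [44, 39, 29, 17, 8, 2] end={s25,s43} rej; 5/5 deletions ∈↓L.
5 words, ⪯-incomp.

min(Σ*\↓L) = [wr4, wrcc, rc4w, c4rrw, ccr4w].


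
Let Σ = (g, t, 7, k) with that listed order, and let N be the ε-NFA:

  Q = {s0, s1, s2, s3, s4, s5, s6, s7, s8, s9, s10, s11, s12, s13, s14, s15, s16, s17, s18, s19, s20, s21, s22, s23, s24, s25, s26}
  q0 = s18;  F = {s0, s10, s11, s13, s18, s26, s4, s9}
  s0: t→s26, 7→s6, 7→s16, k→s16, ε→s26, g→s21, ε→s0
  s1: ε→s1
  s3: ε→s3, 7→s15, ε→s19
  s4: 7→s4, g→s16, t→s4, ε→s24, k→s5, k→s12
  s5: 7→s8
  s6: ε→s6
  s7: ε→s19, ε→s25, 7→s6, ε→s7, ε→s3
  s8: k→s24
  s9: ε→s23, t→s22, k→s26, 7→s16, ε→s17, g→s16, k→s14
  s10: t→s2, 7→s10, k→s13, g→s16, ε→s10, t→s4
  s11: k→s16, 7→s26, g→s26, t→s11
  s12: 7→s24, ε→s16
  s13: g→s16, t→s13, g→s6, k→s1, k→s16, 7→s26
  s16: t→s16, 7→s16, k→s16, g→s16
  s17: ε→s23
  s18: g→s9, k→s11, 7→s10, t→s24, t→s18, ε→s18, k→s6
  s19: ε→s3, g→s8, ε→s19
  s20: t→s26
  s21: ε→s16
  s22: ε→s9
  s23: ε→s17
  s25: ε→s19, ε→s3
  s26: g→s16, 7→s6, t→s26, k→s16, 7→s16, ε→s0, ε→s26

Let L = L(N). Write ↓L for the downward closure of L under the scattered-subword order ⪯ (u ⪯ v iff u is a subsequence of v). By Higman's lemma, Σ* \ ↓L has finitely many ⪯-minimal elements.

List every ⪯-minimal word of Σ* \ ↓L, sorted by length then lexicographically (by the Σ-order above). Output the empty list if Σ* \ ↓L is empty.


|Q|=27, |F|=8, |δ|=78 (26 ε).
min D↑ (8 st, q0=0, F={4}): 0:g→1,t→0,7→2,k→3 1:g→4,t→1,7→4,k→5 2:g→4,t→6,7→2,k→7 3:g→5,t→3,7→5,k→4 4:g→4,t→4,7→4,k→4 5:g→4,t→5,7→4,k→4 6:g→4,t→6,7→6,k→4 7:g→4,t→7,7→5,k→4 [Hopcroft].
'gg': |S_i|=[21, 10, 2] end={s16,s21} — reject; 2/2 deletions ∈↓L.
'g7': run [21, 10, 2] end={s16,s6} rej; 2/2 single-dels accept.
'7g': |S_i|=[21, 14, 3] end={s16,s21,s6} rej; 2/2 deletions ∈↓L.
'kk': run [21, 13, 3] end={s1,s16,s24} — reject; 2/2 single-dels accept.
'7tk': run [21, 14, 13, 6] end={s1,s12,s16,s24,s5,s8} ∉↓L; 3/3 deletions ∈↓L.
'k77': N↓-sim [21, 13, 7, 2] end={s16,s6} rej; 3/3 single-dels accept.
6 obstructions.

Antichain: [gg, g7, 7g, kk, 7tk, k77].


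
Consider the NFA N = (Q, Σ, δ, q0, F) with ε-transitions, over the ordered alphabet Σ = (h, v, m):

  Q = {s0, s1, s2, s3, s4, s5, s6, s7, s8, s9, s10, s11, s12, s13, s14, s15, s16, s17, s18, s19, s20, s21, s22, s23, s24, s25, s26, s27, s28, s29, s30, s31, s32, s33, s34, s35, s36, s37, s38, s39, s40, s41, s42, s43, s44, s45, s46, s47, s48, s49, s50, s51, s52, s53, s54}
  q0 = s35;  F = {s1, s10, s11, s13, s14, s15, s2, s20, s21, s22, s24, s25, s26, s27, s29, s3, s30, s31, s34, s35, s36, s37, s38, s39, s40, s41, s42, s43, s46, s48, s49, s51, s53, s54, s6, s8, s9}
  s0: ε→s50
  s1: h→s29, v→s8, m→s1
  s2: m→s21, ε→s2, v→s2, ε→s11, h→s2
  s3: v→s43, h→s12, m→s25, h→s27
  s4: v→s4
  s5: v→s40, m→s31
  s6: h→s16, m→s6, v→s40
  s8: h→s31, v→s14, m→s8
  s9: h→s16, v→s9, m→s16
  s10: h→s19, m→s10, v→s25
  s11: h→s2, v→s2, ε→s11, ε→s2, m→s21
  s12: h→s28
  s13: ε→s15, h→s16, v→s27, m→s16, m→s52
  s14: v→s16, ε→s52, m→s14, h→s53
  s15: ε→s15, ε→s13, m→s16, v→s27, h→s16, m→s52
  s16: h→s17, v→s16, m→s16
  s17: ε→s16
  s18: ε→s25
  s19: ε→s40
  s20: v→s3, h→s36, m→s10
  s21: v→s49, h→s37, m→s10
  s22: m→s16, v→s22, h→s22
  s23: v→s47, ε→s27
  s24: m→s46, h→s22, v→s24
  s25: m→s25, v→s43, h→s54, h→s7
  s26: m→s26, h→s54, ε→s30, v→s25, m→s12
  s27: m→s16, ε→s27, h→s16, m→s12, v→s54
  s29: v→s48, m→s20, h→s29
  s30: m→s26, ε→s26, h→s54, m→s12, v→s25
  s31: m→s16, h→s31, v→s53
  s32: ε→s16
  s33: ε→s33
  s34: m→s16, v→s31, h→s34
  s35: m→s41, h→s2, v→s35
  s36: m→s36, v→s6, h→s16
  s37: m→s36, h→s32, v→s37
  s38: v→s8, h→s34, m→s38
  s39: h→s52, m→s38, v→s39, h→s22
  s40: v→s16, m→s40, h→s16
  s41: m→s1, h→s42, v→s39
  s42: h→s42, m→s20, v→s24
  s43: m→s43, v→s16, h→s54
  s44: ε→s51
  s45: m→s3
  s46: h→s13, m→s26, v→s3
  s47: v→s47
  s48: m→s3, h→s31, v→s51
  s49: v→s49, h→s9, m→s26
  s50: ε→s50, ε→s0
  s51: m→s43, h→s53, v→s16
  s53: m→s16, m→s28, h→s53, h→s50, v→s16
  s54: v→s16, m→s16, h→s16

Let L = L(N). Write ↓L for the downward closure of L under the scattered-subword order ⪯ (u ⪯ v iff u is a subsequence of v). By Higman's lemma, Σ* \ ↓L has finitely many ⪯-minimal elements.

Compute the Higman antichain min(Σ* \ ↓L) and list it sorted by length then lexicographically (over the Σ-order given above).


Antichain: [hmhh, mvhm, hmmhv, mmvvv].

|Q|=55, |F|=37, |δ|=152 (21 ε).
min D↑ (35 st, q0=0, F={16}): 0:h→1,v→0,m→2 1:h→1,v→1,m→3 2:h→4,v→5,m→6 3:h→7,v→8,m→9 4:h→4,v→10,m→11 5:h→12,v→5,m→13 6:h→14,v→15,m→6 7:h→16,v→7,m→17 8:h→18,v→8,m→19 9:h→20,v→21,m→9 10:h→12,v→10,m→22 11:h→17,v→23,m→9 12:h→12,v→12,m→16 13:h→24,v→15,m→13 14:h→14,v→25,m→11 15:h→26,v→27,m→15 16:h→16,v→16,m→16 17:h→16,v→28,m→17 18:h→16,v→18,m→16 19:h→29,v→21,m→19 20:h→16,v→16,m→20 21:h→29,v→30,m→21 22:h→31,v→23,m→19 23:h→32,v→30,m→21 24:h→24,v→26,m→16 25:h→26,v→33,m→23 26:h→26,v→34,m→16 27:h→34,v→16,m→27 28:h→16,v→20,m→28 29:h→16,v→16,m→16 30:h→29,v→16,m→30 31:h→16,v→32,m→16 32:h→16,v→29,m→16 33:h→34,v→16,m→30 34:h→34,v→16,m→16.
'hmhh': N↓-sim [47, 40, 27, 17, 4] end={s16,s17,s28,s32} — reject; 4/4 deletions ∈↓L.
'mvhm': run [47, 44, 36, 18, 5] end={s12,s16,s17,s28,s52} — reject; 4/4 single-dels accept.
'hmmhv': run [47, 40, 27, 16, 7, 2] end={s16,s17} — reject; 5/5 single-dels accept.
'mmvvv': run [47, 44, 34, 21, 12, 2] end={s16,s17} rej; 5/5 single-dels accept.
4 words, ⪯-incomp.


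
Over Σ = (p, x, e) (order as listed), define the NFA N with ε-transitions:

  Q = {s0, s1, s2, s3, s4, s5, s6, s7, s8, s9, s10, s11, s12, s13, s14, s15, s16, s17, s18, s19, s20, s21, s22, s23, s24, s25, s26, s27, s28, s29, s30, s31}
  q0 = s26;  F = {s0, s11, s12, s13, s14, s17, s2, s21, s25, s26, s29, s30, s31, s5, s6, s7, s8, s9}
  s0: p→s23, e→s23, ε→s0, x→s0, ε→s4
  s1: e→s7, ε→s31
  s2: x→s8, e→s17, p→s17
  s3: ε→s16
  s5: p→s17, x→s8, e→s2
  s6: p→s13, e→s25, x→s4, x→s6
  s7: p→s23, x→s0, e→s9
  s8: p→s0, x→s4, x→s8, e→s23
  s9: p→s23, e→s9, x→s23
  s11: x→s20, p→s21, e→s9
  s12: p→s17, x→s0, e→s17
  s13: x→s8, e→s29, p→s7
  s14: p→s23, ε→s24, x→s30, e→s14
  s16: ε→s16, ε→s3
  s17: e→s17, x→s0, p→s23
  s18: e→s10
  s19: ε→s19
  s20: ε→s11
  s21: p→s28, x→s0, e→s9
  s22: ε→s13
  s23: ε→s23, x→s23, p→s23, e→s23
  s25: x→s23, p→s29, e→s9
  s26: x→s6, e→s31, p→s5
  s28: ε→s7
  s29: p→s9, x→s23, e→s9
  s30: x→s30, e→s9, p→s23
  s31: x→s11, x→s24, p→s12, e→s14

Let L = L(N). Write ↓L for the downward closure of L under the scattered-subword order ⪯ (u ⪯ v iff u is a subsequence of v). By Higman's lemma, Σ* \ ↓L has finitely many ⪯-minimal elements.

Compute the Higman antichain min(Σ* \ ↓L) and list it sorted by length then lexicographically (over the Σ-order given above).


min(Σ*\↓L) = [ppp, pxe, xex, eep, epxp].

|Q|=32, |F|=18, |δ|=74 (12 ε).
min D↑ (19 st, q0=0, F={12}): 0:p→1,x→2,e→3 1:p→4,x→5,e→6 2:p→7,x→2,e→8 3:p→9,x→10,e→11 4:p→12,x→13,e→4 5:p→13,x→5,e→12 6:p→4,x→5,e→4 7:p→14,x→5,e→15 8:p→15,x→12,e→16 9:p→4,x→13,e→4 10:p→17,x→10,e→16 11:p→12,x→18,e→11 12:p→12,x→12,e→12 13:p→12,x→13,e→12 14:p→12,x→13,e→16 15:p→16,x→12,e→16 16:p→12,x→12,e→16 17:p→14,x→13,e→16 18:p→12,x→18,e→16 (ε-aug+det+¬).
'ppp': N↓-sim [23, 14, 7, 1] end={s23} rej; 3/3 single-dels accept.
'pxe': run [23, 14, 4, 1] end={s23} — reject; 3/3 deletions ∈↓L.
'xex': run [23, 16, 4, 1] end={s23} rej; 3/3 del acc.
'eep': run [23, 19, 8, 1] end={s23} — reject; 3/3 single-dels accept.
'epxp': run [23, 19, 10, 3, 1] end={s23} ∉↓L; 4/4 del acc.
5 obstructions.


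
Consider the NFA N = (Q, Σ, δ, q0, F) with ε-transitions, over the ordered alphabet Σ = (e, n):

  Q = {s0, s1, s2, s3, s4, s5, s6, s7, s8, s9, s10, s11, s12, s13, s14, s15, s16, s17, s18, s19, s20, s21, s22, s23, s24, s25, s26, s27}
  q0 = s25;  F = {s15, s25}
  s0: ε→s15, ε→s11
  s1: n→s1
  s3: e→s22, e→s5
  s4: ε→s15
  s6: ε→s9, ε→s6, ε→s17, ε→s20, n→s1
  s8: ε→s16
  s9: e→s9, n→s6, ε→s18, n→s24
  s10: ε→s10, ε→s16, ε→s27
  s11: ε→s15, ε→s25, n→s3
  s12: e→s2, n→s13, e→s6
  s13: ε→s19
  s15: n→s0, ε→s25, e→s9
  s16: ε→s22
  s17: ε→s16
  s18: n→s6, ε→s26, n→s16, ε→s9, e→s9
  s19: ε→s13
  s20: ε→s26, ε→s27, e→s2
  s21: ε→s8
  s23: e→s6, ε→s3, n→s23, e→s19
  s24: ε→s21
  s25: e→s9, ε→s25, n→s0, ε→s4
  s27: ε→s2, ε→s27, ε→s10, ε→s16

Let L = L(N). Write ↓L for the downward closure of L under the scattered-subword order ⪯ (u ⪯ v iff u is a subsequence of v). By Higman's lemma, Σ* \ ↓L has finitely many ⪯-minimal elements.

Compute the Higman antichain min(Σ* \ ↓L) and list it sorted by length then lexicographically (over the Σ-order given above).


Antichain: [e].

|Q|=28, |F|=2, |δ|=54 (32 ε).
min D↑ (2 st, q0=0, F={1}): 0:e→1,n→0 1:e→1,n→1 [Hopcroft].
'e': |S_i|=[22, 16] end={s1,s10,s16,s17,s18,s2,s20,s21,s22,s24,s26,s27,…} ∉↓L; 1/1 del acc.
1 words, ⪯-incomp.


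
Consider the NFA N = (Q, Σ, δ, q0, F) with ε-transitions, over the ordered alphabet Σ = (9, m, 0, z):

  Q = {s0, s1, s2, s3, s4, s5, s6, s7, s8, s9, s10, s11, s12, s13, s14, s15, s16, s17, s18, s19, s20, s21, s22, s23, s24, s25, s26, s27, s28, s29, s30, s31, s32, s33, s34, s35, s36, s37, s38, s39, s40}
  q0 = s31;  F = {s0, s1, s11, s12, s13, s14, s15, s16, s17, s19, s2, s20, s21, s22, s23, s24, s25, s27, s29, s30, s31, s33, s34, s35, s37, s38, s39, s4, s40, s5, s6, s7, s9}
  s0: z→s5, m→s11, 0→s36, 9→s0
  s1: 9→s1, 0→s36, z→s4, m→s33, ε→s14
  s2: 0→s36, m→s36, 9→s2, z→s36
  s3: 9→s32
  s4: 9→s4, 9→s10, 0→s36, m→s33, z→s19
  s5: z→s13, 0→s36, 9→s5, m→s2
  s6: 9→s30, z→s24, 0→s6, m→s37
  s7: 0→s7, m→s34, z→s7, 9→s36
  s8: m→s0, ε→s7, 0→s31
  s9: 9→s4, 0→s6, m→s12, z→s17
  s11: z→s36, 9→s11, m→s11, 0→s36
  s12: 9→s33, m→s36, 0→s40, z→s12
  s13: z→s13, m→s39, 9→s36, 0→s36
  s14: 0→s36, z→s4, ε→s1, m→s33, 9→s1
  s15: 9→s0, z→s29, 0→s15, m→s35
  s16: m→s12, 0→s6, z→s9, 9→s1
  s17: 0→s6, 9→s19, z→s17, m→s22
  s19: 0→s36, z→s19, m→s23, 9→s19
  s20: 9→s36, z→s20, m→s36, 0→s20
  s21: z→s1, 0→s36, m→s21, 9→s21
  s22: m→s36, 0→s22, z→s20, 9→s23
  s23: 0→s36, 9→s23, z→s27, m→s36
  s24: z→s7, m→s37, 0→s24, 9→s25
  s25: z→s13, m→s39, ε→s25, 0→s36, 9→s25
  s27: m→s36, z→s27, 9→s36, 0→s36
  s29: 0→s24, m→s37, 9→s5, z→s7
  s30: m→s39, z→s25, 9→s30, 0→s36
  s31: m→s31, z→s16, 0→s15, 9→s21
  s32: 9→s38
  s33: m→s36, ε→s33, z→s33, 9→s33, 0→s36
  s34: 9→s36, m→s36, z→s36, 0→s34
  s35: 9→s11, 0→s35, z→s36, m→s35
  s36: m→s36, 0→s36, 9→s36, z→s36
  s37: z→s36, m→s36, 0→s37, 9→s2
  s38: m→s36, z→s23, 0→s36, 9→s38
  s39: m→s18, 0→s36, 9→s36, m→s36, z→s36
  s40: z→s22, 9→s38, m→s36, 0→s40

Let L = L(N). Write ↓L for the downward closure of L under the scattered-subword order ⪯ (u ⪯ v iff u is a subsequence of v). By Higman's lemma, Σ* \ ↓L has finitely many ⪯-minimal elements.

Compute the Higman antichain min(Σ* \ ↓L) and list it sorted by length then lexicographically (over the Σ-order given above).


min(Σ*\↓L) = [90, 0mz, zmm, 0zz9, z09m9, zzzmz9].

|Q|=41, |F|=33, |δ|=147 (5 ε).
min D↑ (33 st, q0=0, F={4}): 0:9→1,m→0,0→2,z→3 1:9→1,m→1,0→4,z→5 2:9→6,m→7,0→2,z→8 3:9→5,m→9,0→10,z→11 4:9→4,m→4,0→4,z→4 5:9→5,m→12,0→4,z→13 6:9→6,m→14,0→4,z→15 7:9→14,m→7,0→7,z→4 8:9→15,m→16,0→17,z→18 9:9→12,m→4,0→19,z→9 10:9→20,m→16,0→10,z→17 11:9→13,m→9,0→10,z→21 12:9→12,m→4,0→4,z→12 13:9→13,m→12,0→4,z→22 14:9→14,m→14,0→4,z→4 15:9→15,m→23,0→4,z→24 16:9→23,m→4,0→16,z→4 17:9→25,m→16,0→17,z→18 18:9→4,m→26,0→18,z→18 19:9→27,m→4,0→19,z→28 20:9→20,m→29,0→4,z→25 21:9→22,m→28,0→10,z→21 22:9→22,m→30,0→4,z→22 23:9→23,m→4,0→4,z→4 24:9→4,m→29,0→4,z→24 25:9→25,m→29,0→4,z→24 26:9→4,m→4,0→26,z→4 27:9→27,m→4,0→4,z→30 28:9→30,m→4,0→28,z→31 29:9→4,m→4,0→4,z→4 30:9→30,m→4,0→4,z→32 31:9→4,m→4,0→31,z→31 32:9→4,m→4,0→4,z→32.
'90': |S_i|=[36, 20, 1] end={s36} rej; 2/2 single-dels accept.
'0mz': N↓-sim [36, 24, 8, 1] end={s36} — reject; 3/3 deletions ∈↓L.
'zmm': run [36, 30, 14, 2] end={s18,s36} rej; 3/3 single-dels accept.
'0zz9': N↓-sim [36, 24, 16, 8, 1] end={s36} ∉↓L; 4/4 deletions ∈↓L.
'z09m9': |S_i|=[36, 30, 18, 10, 3, 1] end={s36} rej; 5/5 deletions ∈↓L.
'zzzmz9': run [36, 30, 25, 22, 10, 3, 1] end={s36} rej; 6/6 single-dels accept.
6 minimals (antichain).


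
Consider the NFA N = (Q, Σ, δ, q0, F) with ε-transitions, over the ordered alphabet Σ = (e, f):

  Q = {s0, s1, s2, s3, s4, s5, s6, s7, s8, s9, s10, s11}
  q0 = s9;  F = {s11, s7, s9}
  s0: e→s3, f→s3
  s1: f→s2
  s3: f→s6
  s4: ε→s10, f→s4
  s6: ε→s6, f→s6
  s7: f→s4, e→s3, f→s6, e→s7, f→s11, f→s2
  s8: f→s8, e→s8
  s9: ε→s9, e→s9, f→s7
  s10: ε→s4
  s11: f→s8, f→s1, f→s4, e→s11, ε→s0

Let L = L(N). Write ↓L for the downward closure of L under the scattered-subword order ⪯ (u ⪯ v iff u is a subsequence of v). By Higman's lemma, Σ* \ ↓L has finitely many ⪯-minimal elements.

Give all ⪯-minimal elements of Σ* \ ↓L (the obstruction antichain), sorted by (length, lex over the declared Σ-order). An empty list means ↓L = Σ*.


A = [fff].

|Q|=12, |F|=3, |δ|=25 (5 ε).
min D↑ (4 st, q0=0, F={3}): 0:e→0,f→1 1:e→1,f→2 2:e→2,f→3 3:e→3,f→3 (ε-aug+det+¬).
'fff': |S_i|=[11, 10, 9, 7] end={s1,s10,s2,s3,s4,s6,s8} ∉↓L; 3/3 single-dels accept.
1 words, ⪯-incomp.


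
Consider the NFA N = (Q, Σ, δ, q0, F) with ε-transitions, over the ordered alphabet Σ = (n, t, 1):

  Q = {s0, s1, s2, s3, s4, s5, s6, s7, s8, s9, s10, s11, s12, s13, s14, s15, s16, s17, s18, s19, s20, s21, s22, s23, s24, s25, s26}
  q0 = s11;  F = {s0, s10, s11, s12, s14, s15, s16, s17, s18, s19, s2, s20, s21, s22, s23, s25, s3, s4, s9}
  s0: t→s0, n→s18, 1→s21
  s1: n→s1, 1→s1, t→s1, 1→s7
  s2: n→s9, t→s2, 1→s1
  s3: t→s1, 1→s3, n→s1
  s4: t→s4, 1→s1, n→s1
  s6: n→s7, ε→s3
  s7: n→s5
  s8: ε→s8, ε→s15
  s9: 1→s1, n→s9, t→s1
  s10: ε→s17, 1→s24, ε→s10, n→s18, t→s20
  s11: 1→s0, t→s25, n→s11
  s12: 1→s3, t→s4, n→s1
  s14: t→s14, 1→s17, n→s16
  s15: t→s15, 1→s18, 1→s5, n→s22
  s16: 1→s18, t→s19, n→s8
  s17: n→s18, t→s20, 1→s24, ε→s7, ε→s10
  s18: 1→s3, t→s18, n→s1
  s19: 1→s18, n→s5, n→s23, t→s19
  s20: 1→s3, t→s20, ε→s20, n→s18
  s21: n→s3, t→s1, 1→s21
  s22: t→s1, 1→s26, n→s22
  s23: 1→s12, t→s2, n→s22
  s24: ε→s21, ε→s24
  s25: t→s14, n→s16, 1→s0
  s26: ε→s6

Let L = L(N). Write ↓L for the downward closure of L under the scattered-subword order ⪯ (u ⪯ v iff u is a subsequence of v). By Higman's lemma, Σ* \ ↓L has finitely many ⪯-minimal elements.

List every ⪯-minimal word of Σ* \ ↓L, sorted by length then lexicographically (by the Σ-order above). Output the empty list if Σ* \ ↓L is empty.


|Q|=27, |F|=19, |δ|=76 (11 ε).
min D↑ (19 st, q0=0, F={10}): 0:n→0,t→1,1→2 1:n→3,t→4,1→2 2:n→5,t→2,1→6 3:n→7,t→8,1→5 4:n→3,t→4,1→9 5:n→10,t→5,1→11 6:n→11,t→10,1→6 7:n→12,t→7,1→5 8:n→13,t→8,1→5 9:n→5,t→14,1→6 10:n→10,t→10,1→10 11:n→10,t→10,1→11 12:n→12,t→10,1→11 13:n→12,t→15,1→16 14:n→5,t→14,1→11 15:n→17,t→15,1→10 16:n→10,t→18,1→11 17:n→17,t→10,1→10 18:n→10,t→18,1→10.
'1nn': |S_i|=[26, 15, 5, 3] end={s1,s5,s7} — reject; 3/3 del acc.
'11t': run [26, 15, 6, 3] end={s1,s5,s7} rej; 3/3 deletions ∈↓L.
'tn1n': |S_i|=[26, 25, 17, 9, 3] end={s1,s5,s7} rej; 4/4 del acc.
'tnnnt': |S_i|=[26, 25, 17, 15, 8, 3] end={s1,s5,s7} — reject; 5/5 del acc.
'tntnt1': run [26, 25, 17, 15, 12, 6, 3] end={s1,s5,s7} — reject; 6/6 deletions ∈↓L.
'tt1t1n': run [26, 25, 24, 14, 7, 4, 3] end={s1,s5,s7} rej; 6/6 single-dels accept.
6 words, ⪯-incomp.

Antichain: [1nn, 11t, tn1n, tnnnt, tntnt1, tt1t1n].


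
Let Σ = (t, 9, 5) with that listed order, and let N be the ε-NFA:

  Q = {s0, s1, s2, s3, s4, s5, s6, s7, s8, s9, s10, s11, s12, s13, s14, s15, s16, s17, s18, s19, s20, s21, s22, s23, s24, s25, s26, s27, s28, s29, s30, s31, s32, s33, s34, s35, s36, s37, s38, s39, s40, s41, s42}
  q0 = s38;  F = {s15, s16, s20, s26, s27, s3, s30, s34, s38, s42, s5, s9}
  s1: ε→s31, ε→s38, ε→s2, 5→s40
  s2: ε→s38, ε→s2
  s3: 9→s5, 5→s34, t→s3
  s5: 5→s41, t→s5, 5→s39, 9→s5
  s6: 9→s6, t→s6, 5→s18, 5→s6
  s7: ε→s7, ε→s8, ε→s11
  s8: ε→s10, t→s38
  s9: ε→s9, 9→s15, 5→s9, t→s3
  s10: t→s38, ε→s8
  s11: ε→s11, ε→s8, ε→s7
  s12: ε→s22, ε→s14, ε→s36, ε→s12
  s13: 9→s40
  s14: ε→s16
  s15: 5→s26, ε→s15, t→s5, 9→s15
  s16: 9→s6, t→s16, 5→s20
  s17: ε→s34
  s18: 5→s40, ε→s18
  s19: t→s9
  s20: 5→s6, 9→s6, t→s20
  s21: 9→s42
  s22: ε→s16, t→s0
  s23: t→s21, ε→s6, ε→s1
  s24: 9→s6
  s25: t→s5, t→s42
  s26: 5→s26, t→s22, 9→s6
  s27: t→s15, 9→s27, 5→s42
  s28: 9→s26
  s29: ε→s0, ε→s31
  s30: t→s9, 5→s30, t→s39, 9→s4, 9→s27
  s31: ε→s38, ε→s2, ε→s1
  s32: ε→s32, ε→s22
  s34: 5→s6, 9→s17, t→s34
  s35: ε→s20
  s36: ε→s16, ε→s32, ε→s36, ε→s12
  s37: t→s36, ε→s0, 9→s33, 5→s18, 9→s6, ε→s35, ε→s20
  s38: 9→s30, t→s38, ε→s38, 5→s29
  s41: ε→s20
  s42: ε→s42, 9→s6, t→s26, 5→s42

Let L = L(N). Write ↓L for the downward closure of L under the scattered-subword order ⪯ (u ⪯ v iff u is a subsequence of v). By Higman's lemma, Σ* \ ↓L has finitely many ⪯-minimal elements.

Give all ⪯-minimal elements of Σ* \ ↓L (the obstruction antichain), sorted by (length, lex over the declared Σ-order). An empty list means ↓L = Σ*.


|Q|=43, |F|=12, |δ|=103 (43 ε).
min D↑ (13 st, q0=0, F={10}): 0:t→0,9→1,5→0 1:t→2,9→3,5→1 2:t→4,9→5,5→2 3:t→5,9→3,5→6 4:t→4,9→7,5→8 5:t→7,9→5,5→9 6:t→9,9→10,5→6 7:t→7,9→7,5→11 8:t→8,9→8,5→10 9:t→12,9→10,5→9 10:t→10,9→10,5→10 11:t→11,9→10,5→10 12:t→12,9→10,5→11.
'9959': run [25, 20, 17, 11, 3] end={s18,s40,s6} rej; 4/4 deletions ∈↓L.
'9tt55': run [25, 20, 16, 13, 8, 3] end={s18,s40,s6} rej; 5/5 single-dels accept.
2 obstructions.

Antichain: [9959, 9tt55].


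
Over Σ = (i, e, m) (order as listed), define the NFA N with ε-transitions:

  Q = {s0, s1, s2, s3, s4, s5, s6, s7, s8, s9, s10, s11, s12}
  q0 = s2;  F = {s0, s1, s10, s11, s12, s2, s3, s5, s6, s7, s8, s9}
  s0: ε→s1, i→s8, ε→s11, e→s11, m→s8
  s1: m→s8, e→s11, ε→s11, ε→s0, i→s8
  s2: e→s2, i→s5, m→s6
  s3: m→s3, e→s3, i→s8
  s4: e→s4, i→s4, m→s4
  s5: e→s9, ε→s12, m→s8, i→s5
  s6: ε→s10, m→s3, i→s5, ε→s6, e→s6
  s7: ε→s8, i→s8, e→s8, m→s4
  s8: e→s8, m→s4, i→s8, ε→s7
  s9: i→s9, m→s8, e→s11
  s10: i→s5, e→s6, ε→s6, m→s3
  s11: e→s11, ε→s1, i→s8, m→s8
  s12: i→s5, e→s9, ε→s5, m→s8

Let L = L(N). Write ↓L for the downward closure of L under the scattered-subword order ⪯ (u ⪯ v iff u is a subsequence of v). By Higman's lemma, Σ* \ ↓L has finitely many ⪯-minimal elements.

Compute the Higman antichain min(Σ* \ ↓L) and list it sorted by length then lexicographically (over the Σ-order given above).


min(Σ*\↓L) = [imm, mmim, ieeim].

|Q|=13, |F|=12, |δ|=51 (12 ε).
min D↑ (8 st, q0=0, F={7}): 0:i→1,e→0,m→2 1:i→1,e→3,m→4 2:i→1,e→2,m→5 3:i→3,e→6,m→4 4:i→4,e→4,m→7 5:i→4,e→5,m→5 6:i→4,e→6,m→4 7:i→7,e→7,m→7.
'imm': |S_i|=[13, 9, 3, 1] end={s4} ∉↓L; 3/3 single-dels accept.
'mmim': |S_i|=[13, 12, 4, 3, 1] end={s4} ∉↓L; 4/4 del acc.
'ieeim': run [13, 9, 7, 6, 3, 1] end={s4} rej; 5/5 single-dels accept.
3 minimals (antichain).


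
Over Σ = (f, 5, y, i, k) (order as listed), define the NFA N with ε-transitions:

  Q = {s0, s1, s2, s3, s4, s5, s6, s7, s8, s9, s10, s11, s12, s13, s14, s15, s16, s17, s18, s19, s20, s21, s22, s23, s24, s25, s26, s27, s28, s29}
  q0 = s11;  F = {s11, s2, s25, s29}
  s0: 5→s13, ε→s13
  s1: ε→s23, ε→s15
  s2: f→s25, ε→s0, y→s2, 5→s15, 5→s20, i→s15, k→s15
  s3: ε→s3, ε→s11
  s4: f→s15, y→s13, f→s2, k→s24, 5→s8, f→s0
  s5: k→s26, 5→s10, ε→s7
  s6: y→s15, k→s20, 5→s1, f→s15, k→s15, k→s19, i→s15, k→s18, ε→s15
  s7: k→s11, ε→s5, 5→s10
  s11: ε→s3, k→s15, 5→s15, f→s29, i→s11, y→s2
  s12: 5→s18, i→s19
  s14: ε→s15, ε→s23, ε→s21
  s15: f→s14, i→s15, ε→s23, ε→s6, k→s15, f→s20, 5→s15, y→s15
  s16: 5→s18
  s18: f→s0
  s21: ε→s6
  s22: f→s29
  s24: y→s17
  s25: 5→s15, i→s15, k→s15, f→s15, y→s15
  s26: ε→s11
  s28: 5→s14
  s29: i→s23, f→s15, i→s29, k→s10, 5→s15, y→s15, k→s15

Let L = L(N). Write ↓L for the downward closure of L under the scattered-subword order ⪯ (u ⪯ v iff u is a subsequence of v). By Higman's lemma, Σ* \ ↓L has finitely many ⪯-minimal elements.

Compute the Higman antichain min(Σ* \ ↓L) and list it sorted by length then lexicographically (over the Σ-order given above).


Antichain: [5, k, ff, fy, yi].

|Q|=30, |F|=4, |δ|=72 (17 ε).
min D↑ (5 st, q0=0, F={2}): 0:f→1,5→2,y→3,i→0,k→2 1:f→2,5→2,y→2,i→1,k→2 2:f→2,5→2,y→2,i→2,k→2 3:f→4,5→2,y→3,i→2,k→2 4:f→2,5→2,y→2,i→2,k→2 (ε-aug+det+¬).
'5': N↓-sim [17, 11] end={s0,s1,s13,s14,s15,s18,s19,s20,s21,s23,s6} — reject; 1/1 deletions ∈↓L.
'k': run [17, 12] end={s0,s1,s10,s13,s14,s15,s18,s19,s20,s21,s23,s6} ∉↓L; 1/1 del acc.
'ff': |S_i|=[17, 14, 11] end={s0,s1,s13,s14,s15,s18,s19,s20,s21,s23,s6} rej; 2/2 del acc.
'fy': |S_i|=[17, 14, 11] end={s0,s1,s13,s14,s15,s18,s19,s20,s21,s23,s6} — reject; 2/2 single-dels accept.
'yi': N↓-sim [17, 13, 11] end={s0,s1,s13,s14,s15,s18,s19,s20,s21,s23,s6} rej; 2/2 del acc.
5 obstructions.


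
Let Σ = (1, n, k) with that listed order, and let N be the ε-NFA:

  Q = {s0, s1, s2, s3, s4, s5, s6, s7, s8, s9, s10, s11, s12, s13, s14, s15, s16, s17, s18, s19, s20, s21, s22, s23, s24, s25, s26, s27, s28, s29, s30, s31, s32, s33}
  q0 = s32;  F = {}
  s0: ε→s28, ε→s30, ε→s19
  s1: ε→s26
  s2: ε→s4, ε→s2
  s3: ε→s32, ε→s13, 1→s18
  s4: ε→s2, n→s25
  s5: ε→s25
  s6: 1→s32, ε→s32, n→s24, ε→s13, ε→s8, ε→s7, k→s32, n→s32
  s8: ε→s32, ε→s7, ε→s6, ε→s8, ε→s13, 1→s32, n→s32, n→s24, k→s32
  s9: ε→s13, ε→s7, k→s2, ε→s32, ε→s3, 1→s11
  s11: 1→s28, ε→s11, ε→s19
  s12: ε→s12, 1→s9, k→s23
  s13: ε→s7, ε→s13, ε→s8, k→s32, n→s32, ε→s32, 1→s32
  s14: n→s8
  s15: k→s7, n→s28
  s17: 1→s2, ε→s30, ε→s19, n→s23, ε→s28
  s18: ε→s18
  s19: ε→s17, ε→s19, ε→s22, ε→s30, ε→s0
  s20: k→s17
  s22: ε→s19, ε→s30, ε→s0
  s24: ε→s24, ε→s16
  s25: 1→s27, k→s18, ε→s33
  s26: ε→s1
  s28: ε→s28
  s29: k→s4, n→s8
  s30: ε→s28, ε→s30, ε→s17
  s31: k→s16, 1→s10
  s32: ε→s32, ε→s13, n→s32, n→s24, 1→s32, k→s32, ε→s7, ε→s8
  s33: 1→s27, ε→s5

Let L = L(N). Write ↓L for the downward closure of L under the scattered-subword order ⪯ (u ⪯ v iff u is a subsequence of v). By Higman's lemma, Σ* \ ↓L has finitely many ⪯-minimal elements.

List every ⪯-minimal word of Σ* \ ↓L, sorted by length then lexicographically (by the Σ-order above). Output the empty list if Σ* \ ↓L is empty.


|Q|=34, |F|=0, |δ|=90 (55 ε).
min D↑ (1 st, q0=0, F={0}): 0:1→0,n→0,k→0 (ε-aug+det+¬).
ε ∈ L(D↑) — L = ∅.

A = [ε].


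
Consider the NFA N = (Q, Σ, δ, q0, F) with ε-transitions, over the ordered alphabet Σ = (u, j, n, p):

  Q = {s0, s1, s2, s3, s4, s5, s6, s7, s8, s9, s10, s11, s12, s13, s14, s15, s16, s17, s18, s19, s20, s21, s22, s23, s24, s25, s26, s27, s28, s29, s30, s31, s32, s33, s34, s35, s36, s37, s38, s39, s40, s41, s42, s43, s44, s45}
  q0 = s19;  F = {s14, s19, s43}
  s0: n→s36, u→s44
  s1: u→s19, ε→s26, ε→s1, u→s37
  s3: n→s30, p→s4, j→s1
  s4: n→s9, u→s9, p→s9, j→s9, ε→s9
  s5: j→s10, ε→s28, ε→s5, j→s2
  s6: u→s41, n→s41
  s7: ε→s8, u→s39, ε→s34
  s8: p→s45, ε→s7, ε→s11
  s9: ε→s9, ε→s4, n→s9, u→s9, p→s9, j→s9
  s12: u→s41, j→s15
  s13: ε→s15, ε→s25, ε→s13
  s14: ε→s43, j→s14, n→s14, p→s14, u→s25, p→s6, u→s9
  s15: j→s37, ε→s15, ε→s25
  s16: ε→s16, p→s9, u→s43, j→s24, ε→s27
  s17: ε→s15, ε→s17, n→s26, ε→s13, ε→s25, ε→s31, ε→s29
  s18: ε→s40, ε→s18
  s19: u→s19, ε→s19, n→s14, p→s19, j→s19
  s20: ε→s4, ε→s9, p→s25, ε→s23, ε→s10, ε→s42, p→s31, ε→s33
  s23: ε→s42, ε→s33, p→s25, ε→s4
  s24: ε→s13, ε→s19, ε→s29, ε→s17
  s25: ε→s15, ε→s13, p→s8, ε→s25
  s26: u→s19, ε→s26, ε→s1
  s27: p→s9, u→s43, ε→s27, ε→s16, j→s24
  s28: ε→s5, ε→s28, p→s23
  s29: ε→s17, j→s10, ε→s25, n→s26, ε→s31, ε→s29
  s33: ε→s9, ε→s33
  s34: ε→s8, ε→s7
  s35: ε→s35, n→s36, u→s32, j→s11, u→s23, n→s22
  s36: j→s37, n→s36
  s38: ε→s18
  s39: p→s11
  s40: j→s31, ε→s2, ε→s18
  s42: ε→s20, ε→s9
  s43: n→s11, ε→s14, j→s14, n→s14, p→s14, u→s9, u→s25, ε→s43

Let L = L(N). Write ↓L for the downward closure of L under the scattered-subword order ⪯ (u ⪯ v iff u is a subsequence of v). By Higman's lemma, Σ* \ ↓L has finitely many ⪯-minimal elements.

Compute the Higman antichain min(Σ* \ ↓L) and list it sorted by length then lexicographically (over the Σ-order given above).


min(Σ*\↓L) = [nu].

|Q|=46, |F|=3, |δ|=130 (66 ε).
min D↑ (3 st, q0=0, F={2}): 0:u→0,j→0,n→1,p→0 1:u→2,j→1,n→1,p→1 2:u→2,j→2,n→2,p→2 [Hopcroft].
'nu': run [17, 16, 13] end={s11,s13,s15,s25,s34,s37,s39,s4,s41,s45,s7,s8,…} ∉↓L; 2/2 deletions ∈↓L.
1 words, ⪯-incomp.


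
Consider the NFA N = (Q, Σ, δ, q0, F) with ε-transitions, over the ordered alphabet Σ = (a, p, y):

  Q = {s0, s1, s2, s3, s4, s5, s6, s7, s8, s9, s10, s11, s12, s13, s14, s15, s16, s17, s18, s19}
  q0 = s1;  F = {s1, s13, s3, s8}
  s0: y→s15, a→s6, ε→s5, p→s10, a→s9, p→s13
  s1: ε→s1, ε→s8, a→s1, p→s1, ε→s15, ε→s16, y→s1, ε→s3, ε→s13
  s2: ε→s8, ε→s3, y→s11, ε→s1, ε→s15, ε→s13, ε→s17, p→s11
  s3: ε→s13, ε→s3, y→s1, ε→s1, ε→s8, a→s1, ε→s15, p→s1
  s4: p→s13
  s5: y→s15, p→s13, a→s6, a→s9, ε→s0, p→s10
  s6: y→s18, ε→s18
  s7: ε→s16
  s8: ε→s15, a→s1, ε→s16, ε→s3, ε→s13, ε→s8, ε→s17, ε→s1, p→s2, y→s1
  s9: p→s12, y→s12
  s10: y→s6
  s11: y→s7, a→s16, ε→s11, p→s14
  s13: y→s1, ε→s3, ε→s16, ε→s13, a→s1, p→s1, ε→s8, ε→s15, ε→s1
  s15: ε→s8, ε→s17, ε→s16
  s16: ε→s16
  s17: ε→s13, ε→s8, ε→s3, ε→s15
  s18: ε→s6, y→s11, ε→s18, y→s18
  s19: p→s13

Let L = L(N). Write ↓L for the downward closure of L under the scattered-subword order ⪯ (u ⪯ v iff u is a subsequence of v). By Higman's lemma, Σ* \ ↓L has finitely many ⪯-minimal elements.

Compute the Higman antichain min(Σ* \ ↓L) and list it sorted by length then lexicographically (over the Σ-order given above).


A = [].

|Q|=20, |F|=4, |δ|=80 (45 ε).
min D↑ (1 st, q0=0, F={}): 0:a→0,p→0,y→0 (ε-aug+det+¬).
L(D↑) = ∅; no obstructions.
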